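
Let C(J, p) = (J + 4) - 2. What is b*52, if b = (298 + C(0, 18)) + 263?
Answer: 29276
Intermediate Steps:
C(J, p) = 2 + J (C(J, p) = (4 + J) - 2 = 2 + J)
b = 563 (b = (298 + (2 + 0)) + 263 = (298 + 2) + 263 = 300 + 263 = 563)
b*52 = 563*52 = 29276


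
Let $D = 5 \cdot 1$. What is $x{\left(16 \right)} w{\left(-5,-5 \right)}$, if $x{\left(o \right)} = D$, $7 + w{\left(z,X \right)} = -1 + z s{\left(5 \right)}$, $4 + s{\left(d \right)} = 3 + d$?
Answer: $-140$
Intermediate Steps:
$s{\left(d \right)} = -1 + d$ ($s{\left(d \right)} = -4 + \left(3 + d\right) = -1 + d$)
$w{\left(z,X \right)} = -8 + 4 z$ ($w{\left(z,X \right)} = -7 + \left(-1 + z \left(-1 + 5\right)\right) = -7 + \left(-1 + z 4\right) = -7 + \left(-1 + 4 z\right) = -8 + 4 z$)
$D = 5$
$x{\left(o \right)} = 5$
$x{\left(16 \right)} w{\left(-5,-5 \right)} = 5 \left(-8 + 4 \left(-5\right)\right) = 5 \left(-8 - 20\right) = 5 \left(-28\right) = -140$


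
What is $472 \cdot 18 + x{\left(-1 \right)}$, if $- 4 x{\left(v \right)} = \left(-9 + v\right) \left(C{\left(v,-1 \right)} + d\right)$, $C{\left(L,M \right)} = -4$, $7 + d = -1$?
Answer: $8466$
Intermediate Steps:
$d = -8$ ($d = -7 - 1 = -8$)
$x{\left(v \right)} = -27 + 3 v$ ($x{\left(v \right)} = - \frac{\left(-9 + v\right) \left(-4 - 8\right)}{4} = - \frac{\left(-9 + v\right) \left(-12\right)}{4} = - \frac{108 - 12 v}{4} = -27 + 3 v$)
$472 \cdot 18 + x{\left(-1 \right)} = 472 \cdot 18 + \left(-27 + 3 \left(-1\right)\right) = 8496 - 30 = 8466$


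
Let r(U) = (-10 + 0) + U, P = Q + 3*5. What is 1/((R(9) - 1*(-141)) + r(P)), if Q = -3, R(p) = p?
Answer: 1/152 ≈ 0.0065789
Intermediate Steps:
P = 12 (P = -3 + 3*5 = -3 + 15 = 12)
r(U) = -10 + U
1/((R(9) - 1*(-141)) + r(P)) = 1/((9 - 1*(-141)) + (-10 + 12)) = 1/((9 + 141) + 2) = 1/(150 + 2) = 1/152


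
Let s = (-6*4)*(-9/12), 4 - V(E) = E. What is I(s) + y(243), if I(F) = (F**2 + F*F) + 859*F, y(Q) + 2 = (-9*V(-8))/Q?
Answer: 144968/9 ≈ 16108.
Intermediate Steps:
V(E) = 4 - E
s = 18 (s = -(-216)/12 = -24*(-3/4) = 18)
y(Q) = -2 - 108/Q (y(Q) = -2 + (-9*(4 - 1*(-8)))/Q = -2 + (-9*(4 + 8))/Q = -2 + (-9*12)/Q = -2 - 108/Q)
I(F) = 2*F**2 + 859*F (I(F) = (F**2 + F**2) + 859*F = 2*F**2 + 859*F)
I(s) + y(243) = 18*(859 + 2*18) + (-2 - 108/243) = 18*(859 + 36) + (-2 - 108*1/243) = 18*895 + (-2 - 4/9) = 16110 - 22/9 = 144968/9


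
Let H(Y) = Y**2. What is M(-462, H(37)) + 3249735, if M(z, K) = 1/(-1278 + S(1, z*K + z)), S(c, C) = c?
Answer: 4149911594/1277 ≈ 3.2497e+6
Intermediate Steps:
M(z, K) = -1/1277 (M(z, K) = 1/(-1278 + 1) = 1/(-1277) = -1/1277)
M(-462, H(37)) + 3249735 = -1/1277 + 3249735 = 4149911594/1277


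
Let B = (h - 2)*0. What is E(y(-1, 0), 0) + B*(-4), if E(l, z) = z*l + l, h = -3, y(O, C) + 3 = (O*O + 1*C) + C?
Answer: -2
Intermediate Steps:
y(O, C) = -3 + O² + 2*C (y(O, C) = -3 + ((O*O + 1*C) + C) = -3 + ((O² + C) + C) = -3 + ((C + O²) + C) = -3 + (O² + 2*C) = -3 + O² + 2*C)
E(l, z) = l + l*z (E(l, z) = l*z + l = l + l*z)
B = 0 (B = (-3 - 2)*0 = -5*0 = 0)
E(y(-1, 0), 0) + B*(-4) = (-3 + (-1)² + 2*0)*(1 + 0) + 0*(-4) = (-3 + 1 + 0)*1 + 0 = -2*1 + 0 = -2 + 0 = -2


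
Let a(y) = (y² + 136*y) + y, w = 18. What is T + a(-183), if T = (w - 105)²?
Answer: 15987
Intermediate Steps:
a(y) = y² + 137*y
T = 7569 (T = (18 - 105)² = (-87)² = 7569)
T + a(-183) = 7569 - 183*(137 - 183) = 7569 - 183*(-46) = 7569 + 8418 = 15987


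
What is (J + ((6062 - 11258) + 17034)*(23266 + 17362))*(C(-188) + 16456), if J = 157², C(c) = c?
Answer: 7824564956684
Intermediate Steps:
J = 24649
(J + ((6062 - 11258) + 17034)*(23266 + 17362))*(C(-188) + 16456) = (24649 + ((6062 - 11258) + 17034)*(23266 + 17362))*(-188 + 16456) = (24649 + (-5196 + 17034)*40628)*16268 = (24649 + 11838*40628)*16268 = (24649 + 480954264)*16268 = 480978913*16268 = 7824564956684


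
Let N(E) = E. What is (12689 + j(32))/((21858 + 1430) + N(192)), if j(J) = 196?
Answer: 2577/4696 ≈ 0.54877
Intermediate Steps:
(12689 + j(32))/((21858 + 1430) + N(192)) = (12689 + 196)/((21858 + 1430) + 192) = 12885/(23288 + 192) = 12885/23480 = 12885*(1/23480) = 2577/4696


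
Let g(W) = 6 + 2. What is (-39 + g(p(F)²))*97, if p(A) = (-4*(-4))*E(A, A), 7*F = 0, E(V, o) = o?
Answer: -3007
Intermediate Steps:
F = 0 (F = (⅐)*0 = 0)
p(A) = 16*A (p(A) = (-4*(-4))*A = 16*A)
g(W) = 8
(-39 + g(p(F)²))*97 = (-39 + 8)*97 = -31*97 = -3007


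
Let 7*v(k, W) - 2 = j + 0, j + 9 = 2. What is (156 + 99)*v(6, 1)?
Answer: -1275/7 ≈ -182.14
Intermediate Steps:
j = -7 (j = -9 + 2 = -7)
v(k, W) = -5/7 (v(k, W) = 2/7 + (-7 + 0)/7 = 2/7 + (⅐)*(-7) = 2/7 - 1 = -5/7)
(156 + 99)*v(6, 1) = (156 + 99)*(-5/7) = 255*(-5/7) = -1275/7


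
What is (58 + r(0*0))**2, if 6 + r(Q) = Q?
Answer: 2704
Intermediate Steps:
r(Q) = -6 + Q
(58 + r(0*0))**2 = (58 + (-6 + 0*0))**2 = (58 + (-6 + 0))**2 = (58 - 6)**2 = 52**2 = 2704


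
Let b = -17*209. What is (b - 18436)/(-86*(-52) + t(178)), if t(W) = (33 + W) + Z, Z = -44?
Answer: -21989/4639 ≈ -4.7400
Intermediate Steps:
t(W) = -11 + W (t(W) = (33 + W) - 44 = -11 + W)
b = -3553
(b - 18436)/(-86*(-52) + t(178)) = (-3553 - 18436)/(-86*(-52) + (-11 + 178)) = -21989/(4472 + 167) = -21989/4639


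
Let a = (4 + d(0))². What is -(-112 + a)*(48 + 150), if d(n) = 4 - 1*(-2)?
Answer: 2376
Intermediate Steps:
d(n) = 6 (d(n) = 4 + 2 = 6)
a = 100 (a = (4 + 6)² = 10² = 100)
-(-112 + a)*(48 + 150) = -(-112 + 100)*(48 + 150) = -(-12)*198 = -1*(-2376) = 2376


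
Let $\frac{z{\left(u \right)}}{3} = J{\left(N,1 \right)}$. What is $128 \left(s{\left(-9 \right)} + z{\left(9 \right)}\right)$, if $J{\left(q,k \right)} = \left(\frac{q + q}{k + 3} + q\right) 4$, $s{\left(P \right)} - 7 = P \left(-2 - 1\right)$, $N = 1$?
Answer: $6656$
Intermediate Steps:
$s{\left(P \right)} = 7 - 3 P$ ($s{\left(P \right)} = 7 + P \left(-2 - 1\right) = 7 + P \left(-3\right) = 7 - 3 P$)
$J{\left(q,k \right)} = 4 q + \frac{8 q}{3 + k}$ ($J{\left(q,k \right)} = \left(\frac{2 q}{3 + k} + q\right) 4 = \left(q + \frac{2 q}{3 + k}\right) 4 = 4 q + \frac{8 q}{3 + k}$)
$z{\left(u \right)} = 18$ ($z{\left(u \right)} = 3 \cdot 4 \cdot 1 \frac{1}{3 + 1} \left(5 + 1\right) = 3 \cdot 4 \cdot 1 \cdot \frac{1}{4} \cdot 6 = 3 \cdot 6 = 18$)
$128 \left(s{\left(-9 \right)} + z{\left(9 \right)}\right) = 128 \left(\left(7 - -27\right) + 18\right) = 128 \left(\left(7 + 27\right) + 18\right) = 128 \left(34 + 18\right) = 128 \cdot 52 = 6656$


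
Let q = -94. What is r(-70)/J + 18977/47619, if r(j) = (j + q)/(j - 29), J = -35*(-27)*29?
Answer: 47285779/118636245 ≈ 0.39858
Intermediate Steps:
J = 27405 (J = 945*29 = 27405)
r(j) = (-94 + j)/(-29 + j) (r(j) = (j - 94)/(j - 29) = (-94 + j)/(-29 + j))
r(-70)/J + 18977/47619 = ((-94 - 70)/(-29 - 70))/27405 + 18977/47619 = (-164/(-99))*(1/27405) + 18977*(1/47619) = -1/99*(-164)*(1/27405) + 18977/47619 = (164/99)*(1/27405) + 18977/47619 = 164/2713095 + 18977/47619 = 47285779/118636245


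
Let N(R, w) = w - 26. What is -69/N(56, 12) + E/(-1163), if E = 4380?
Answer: 18927/16282 ≈ 1.1624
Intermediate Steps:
N(R, w) = -26 + w
-69/N(56, 12) + E/(-1163) = -69/(-26 + 12) + 4380/(-1163) = -69/(-14) + 4380*(-1/1163) = -69*(-1/14) - 4380/1163 = 69/14 - 4380/1163 = 18927/16282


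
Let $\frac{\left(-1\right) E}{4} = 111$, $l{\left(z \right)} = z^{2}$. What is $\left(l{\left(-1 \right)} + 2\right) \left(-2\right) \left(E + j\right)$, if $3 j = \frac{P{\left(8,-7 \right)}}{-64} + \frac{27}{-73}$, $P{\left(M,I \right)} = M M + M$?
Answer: $\frac{778761}{292} \approx 2667.0$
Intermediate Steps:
$E = -444$ ($E = \left(-4\right) 111 = -444$)
$P{\left(M,I \right)} = M + M^{2}$ ($P{\left(M,I \right)} = M^{2} + M = M + M^{2}$)
$j = - \frac{291}{584}$ ($j = \frac{\frac{8 \left(1 + 8\right)}{-64} + \frac{27}{-73}}{3} = \frac{8 \cdot 9 \left(- \frac{1}{64}\right) + 27 \left(- \frac{1}{73}\right)}{3} = \frac{72 \left(- \frac{1}{64}\right) - \frac{27}{73}}{3} = \frac{- \frac{9}{8} - \frac{27}{73}}{3} = \frac{1}{3} \left(- \frac{873}{584}\right) = - \frac{291}{584} \approx -0.49829$)
$\left(l{\left(-1 \right)} + 2\right) \left(-2\right) \left(E + j\right) = \left(\left(-1\right)^{2} + 2\right) \left(-2\right) \left(-444 - \frac{291}{584}\right) = \left(1 + 2\right) \left(-2\right) \left(- \frac{259587}{584}\right) = 3 \left(-2\right) \left(- \frac{259587}{584}\right) = \left(-6\right) \left(- \frac{259587}{584}\right) = \frac{778761}{292}$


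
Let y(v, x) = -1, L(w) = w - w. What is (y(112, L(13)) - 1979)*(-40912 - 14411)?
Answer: 109539540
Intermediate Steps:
L(w) = 0
(y(112, L(13)) - 1979)*(-40912 - 14411) = (-1 - 1979)*(-40912 - 14411) = -1980*(-55323) = 109539540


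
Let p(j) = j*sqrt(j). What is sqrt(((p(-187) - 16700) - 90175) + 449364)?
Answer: sqrt(342489 - 187*I*sqrt(187)) ≈ 585.23 - 2.185*I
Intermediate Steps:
p(j) = j**(3/2)
sqrt(((p(-187) - 16700) - 90175) + 449364) = sqrt((((-187)**(3/2) - 16700) - 90175) + 449364) = sqrt(((-187*I*sqrt(187) - 16700) - 90175) + 449364) = sqrt(((-16700 - 187*I*sqrt(187)) - 90175) + 449364) = sqrt((-106875 - 187*I*sqrt(187)) + 449364) = sqrt(342489 - 187*I*sqrt(187))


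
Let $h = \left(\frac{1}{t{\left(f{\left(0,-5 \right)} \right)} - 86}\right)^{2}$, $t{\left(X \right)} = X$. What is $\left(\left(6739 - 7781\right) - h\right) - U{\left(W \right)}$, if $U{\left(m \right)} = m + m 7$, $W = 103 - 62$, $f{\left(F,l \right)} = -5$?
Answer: $- \frac{11344971}{8281} \approx -1370.0$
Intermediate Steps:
$W = 41$
$U{\left(m \right)} = 8 m$ ($U{\left(m \right)} = m + 7 m = 8 m$)
$h = \frac{1}{8281}$ ($h = \left(\frac{1}{-5 - 86}\right)^{2} = \left(\frac{1}{-91}\right)^{2} = \left(- \frac{1}{91}\right)^{2} = \frac{1}{8281} \approx 0.00012076$)
$\left(\left(6739 - 7781\right) - h\right) - U{\left(W \right)} = \left(\left(6739 - 7781\right) - \frac{1}{8281}\right) - 8 \cdot 41 = \left(-1042 - \frac{1}{8281}\right) - 328 = - \frac{8628803}{8281} - 328 = - \frac{11344971}{8281}$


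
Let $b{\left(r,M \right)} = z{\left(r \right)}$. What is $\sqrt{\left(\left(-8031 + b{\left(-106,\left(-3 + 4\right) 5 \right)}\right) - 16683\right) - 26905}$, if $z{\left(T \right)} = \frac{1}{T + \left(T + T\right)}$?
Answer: $\frac{i \sqrt{5219920074}}{318} \approx 227.2 i$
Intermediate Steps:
$z{\left(T \right)} = \frac{1}{3 T}$ ($z{\left(T \right)} = \frac{1}{T + 2 T} = \frac{1}{3 T}$)
$b{\left(r,M \right)} = \frac{1}{3 r}$
$\sqrt{\left(\left(-8031 + b{\left(-106,\left(-3 + 4\right) 5 \right)}\right) - 16683\right) - 26905} = \sqrt{\left(\left(-8031 + \frac{1}{3 \left(-106\right)}\right) - 16683\right) - 26905} = \sqrt{\left(\left(-8031 + \frac{1}{3} \left(- \frac{1}{106}\right)\right) - 16683\right) - 26905} = \sqrt{\left(\left(-8031 - \frac{1}{318}\right) - 16683\right) - 26905} = \sqrt{\left(- \frac{2553859}{318} - 16683\right) - 26905} = \sqrt{- \frac{7859053}{318} - 26905} = \sqrt{- \frac{16414843}{318}} = \frac{i \sqrt{5219920074}}{318}$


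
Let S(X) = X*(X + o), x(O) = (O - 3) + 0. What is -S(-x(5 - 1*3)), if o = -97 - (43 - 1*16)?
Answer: 123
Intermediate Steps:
x(O) = -3 + O (x(O) = (-3 + O) + 0 = -3 + O)
o = -124 (o = -97 - (43 - 16) = -97 - 1*27 = -97 - 27 = -124)
S(X) = X*(-124 + X) (S(X) = X*(X - 124) = X*(-124 + X))
-S(-x(5 - 1*3)) = -(-(-3 + (5 - 1*3)))*(-124 - (-3 + (5 - 1*3))) = -(-(-3 + (5 - 3)))*(-124 - (-3 + (5 - 3))) = -(-(-3 + 2))*(-124 - (-3 + 2)) = -(-1*(-1))*(-124 - 1*(-1)) = -(-124 + 1) = -(-123) = -1*(-123) = 123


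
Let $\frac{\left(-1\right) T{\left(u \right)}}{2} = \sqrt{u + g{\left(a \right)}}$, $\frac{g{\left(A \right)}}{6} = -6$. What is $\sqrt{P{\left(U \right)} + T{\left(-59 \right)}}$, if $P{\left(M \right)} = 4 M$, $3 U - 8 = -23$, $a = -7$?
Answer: $\sqrt{-20 - 2 i \sqrt{95}} \approx 1.991 - 4.8953 i$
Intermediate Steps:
$U = -5$ ($U = \frac{8}{3} + \frac{1}{3} \left(-23\right) = \frac{8}{3} - \frac{23}{3} = -5$)
$g{\left(A \right)} = -36$ ($g{\left(A \right)} = 6 \left(-6\right) = -36$)
$T{\left(u \right)} = - 2 \sqrt{-36 + u}$ ($T{\left(u \right)} = - 2 \sqrt{u - 36} = - 2 \sqrt{-36 + u}$)
$\sqrt{P{\left(U \right)} + T{\left(-59 \right)}} = \sqrt{4 \left(-5\right) - 2 \sqrt{-36 - 59}} = \sqrt{-20 - 2 \sqrt{-95}} = \sqrt{-20 - 2 i \sqrt{95}}$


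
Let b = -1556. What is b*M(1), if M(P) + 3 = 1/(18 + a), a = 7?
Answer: 115144/25 ≈ 4605.8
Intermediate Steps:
M(P) = -74/25 (M(P) = -3 + 1/(18 + 7) = -3 + 1/25 = -74/25)
b*M(1) = -1556*(-74/25) = 115144/25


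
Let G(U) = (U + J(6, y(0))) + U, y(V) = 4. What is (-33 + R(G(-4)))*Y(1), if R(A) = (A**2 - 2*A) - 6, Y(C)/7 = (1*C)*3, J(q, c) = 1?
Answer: 504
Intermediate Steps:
Y(C) = 21*C (Y(C) = 7*((1*C)*3) = 7*(C*3) = 7*(3*C) = 21*C)
G(U) = 1 + 2*U (G(U) = (U + 1) + U = (1 + U) + U = 1 + 2*U)
R(A) = -6 + A**2 - 2*A
(-33 + R(G(-4)))*Y(1) = (-33 + (-6 + (1 + 2*(-4))**2 - 2*(1 + 2*(-4))))*(21*1) = (-33 + (-6 + (1 - 8)**2 - 2*(1 - 8)))*21 = (-33 + (-6 + (-7)**2 - 2*(-7)))*21 = (-33 + (-6 + 49 + 14))*21 = (-33 + 57)*21 = 24*21 = 504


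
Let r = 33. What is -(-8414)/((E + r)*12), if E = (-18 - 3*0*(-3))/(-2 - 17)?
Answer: 79933/3870 ≈ 20.655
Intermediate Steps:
E = 18/19 (E = (-18 + 0*(-3))/(-19) = (-18 + 0)*(-1/19) = -18*(-1/19) = 18/19 ≈ 0.94737)
-(-8414)/((E + r)*12) = -(-8414)/((18/19 + 33)*12) = -(-8414)/((645/19)*12) = -(-8414)/7740/19 = -(-8414)*19/7740 = -1*(-79933/3870) = 79933/3870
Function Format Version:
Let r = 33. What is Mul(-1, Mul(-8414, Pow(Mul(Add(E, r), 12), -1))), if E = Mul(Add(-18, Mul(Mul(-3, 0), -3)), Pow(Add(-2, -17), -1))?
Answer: Rational(79933, 3870) ≈ 20.655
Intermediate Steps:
E = Rational(18, 19) (E = Mul(Add(-18, Mul(0, -3)), Pow(-19, -1)) = Mul(Add(-18, 0), Rational(-1, 19)) = Mul(-18, Rational(-1, 19)) = Rational(18, 19) ≈ 0.94737)
Mul(-1, Mul(-8414, Pow(Mul(Add(E, r), 12), -1))) = Mul(-1, Mul(-8414, Pow(Mul(Add(Rational(18, 19), 33), 12), -1))) = Mul(-1, Mul(-8414, Pow(Mul(Rational(645, 19), 12), -1))) = Mul(-1, Mul(-8414, Pow(Rational(7740, 19), -1))) = Mul(-1, Mul(-8414, Rational(19, 7740))) = Mul(-1, Rational(-79933, 3870)) = Rational(79933, 3870)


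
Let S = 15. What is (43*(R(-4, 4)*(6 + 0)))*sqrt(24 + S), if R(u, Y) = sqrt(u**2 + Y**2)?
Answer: 1032*sqrt(78) ≈ 9114.4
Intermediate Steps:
R(u, Y) = sqrt(Y**2 + u**2)
(43*(R(-4, 4)*(6 + 0)))*sqrt(24 + S) = (43*(sqrt(4**2 + (-4)**2)*(6 + 0)))*sqrt(24 + 15) = (43*(sqrt(16 + 16)*6))*sqrt(39) = (43*(sqrt(32)*6))*sqrt(39) = (43*((4*sqrt(2))*6))*sqrt(39) = (43*(24*sqrt(2)))*sqrt(39) = (1032*sqrt(2))*sqrt(39) = 1032*sqrt(78)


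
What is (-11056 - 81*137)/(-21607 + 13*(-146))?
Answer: 22153/23505 ≈ 0.94248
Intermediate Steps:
(-11056 - 81*137)/(-21607 + 13*(-146)) = (-11056 - 11097)/(-21607 - 1898) = -22153/(-23505) = -22153*(-1/23505) = 22153/23505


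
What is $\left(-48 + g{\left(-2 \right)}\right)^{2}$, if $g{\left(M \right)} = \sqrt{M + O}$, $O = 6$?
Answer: $2116$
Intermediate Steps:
$g{\left(M \right)} = \sqrt{6 + M}$ ($g{\left(M \right)} = \sqrt{M + 6} = \sqrt{6 + M}$)
$\left(-48 + g{\left(-2 \right)}\right)^{2} = \left(-48 + \sqrt{6 - 2}\right)^{2} = \left(-48 + \sqrt{4}\right)^{2} = \left(-48 + 2\right)^{2} = \left(-46\right)^{2} = 2116$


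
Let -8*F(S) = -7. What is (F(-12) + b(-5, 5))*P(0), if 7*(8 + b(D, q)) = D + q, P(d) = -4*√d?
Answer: 0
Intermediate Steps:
F(S) = 7/8 (F(S) = -⅛*(-7) = 7/8)
b(D, q) = -8 + D/7 + q/7 (b(D, q) = -8 + (D + q)/7 = -8 + (D/7 + q/7) = -8 + D/7 + q/7)
(F(-12) + b(-5, 5))*P(0) = (7/8 + (-8 + (⅐)*(-5) + (⅐)*5))*(-4*√0) = (7/8 + (-8 - 5/7 + 5/7))*(-4*0) = (7/8 - 8)*0 = -57/8*0 = 0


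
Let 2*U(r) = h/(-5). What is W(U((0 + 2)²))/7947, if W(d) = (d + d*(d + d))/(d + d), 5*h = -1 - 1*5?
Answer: 31/397350 ≈ 7.8017e-5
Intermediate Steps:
h = -6/5 (h = (-1 - 1*5)/5 = (-1 - 5)/5 = (⅕)*(-6) = -6/5 ≈ -1.2000)
U(r) = 3/25 (U(r) = (-6/5/(-5))/2 = (-6/5*(-⅕))/2 = (½)*(6/25) = 3/25)
W(d) = (d + 2*d²)/(2*d) (W(d) = (d + d*(2*d))/((2*d)) = (d + 2*d²)*(1/(2*d)) = (d + 2*d²)/(2*d))
W(U((0 + 2)²))/7947 = (½ + 3/25)/7947 = (31/50)*(1/7947) = 31/397350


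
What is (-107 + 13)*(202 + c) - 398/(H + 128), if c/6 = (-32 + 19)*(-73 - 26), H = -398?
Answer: -100555361/135 ≈ -7.4485e+5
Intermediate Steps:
c = 7722 (c = 6*((-32 + 19)*(-73 - 26)) = 6*(-13*(-99)) = 6*1287 = 7722)
(-107 + 13)*(202 + c) - 398/(H + 128) = (-107 + 13)*(202 + 7722) - 398/(-398 + 128) = -94*7924 - 398/(-270) = -744856 - 1/270*(-398) = -744856 + 199/135 = -100555361/135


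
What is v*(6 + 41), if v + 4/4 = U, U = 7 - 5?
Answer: 47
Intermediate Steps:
U = 2
v = 1 (v = -1 + 2 = 1)
v*(6 + 41) = 1*(6 + 41) = 1*47 = 47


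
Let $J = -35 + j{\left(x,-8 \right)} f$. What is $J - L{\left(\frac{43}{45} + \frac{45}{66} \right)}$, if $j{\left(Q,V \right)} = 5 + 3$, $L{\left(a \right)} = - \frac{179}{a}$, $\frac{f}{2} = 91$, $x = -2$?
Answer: $\frac{2480651}{1621} \approx 1530.3$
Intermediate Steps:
$f = 182$ ($f = 2 \cdot 91 = 182$)
$j{\left(Q,V \right)} = 8$
$J = 1421$ ($J = -35 + 8 \cdot 182 = -35 + 1456 = 1421$)
$J - L{\left(\frac{43}{45} + \frac{45}{66} \right)} = 1421 - - \frac{179}{\frac{43}{45} + \frac{45}{66}} = 1421 - - \frac{179}{43 \cdot \frac{1}{45} + 45 \cdot \frac{1}{66}} = 1421 - - \frac{179}{\frac{43}{45} + \frac{15}{22}} = 1421 - - \frac{179}{\frac{1621}{990}} = 1421 - \left(-179\right) \frac{990}{1621} = 1421 - - \frac{177210}{1621} = 1421 + \frac{177210}{1621} = \frac{2480651}{1621}$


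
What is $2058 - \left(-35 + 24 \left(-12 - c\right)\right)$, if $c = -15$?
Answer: $2021$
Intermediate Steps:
$2058 - \left(-35 + 24 \left(-12 - c\right)\right) = 2058 + \left(35 - 24 \left(-12 - -15\right)\right) = 2058 + \left(35 - 24 \left(-12 + 15\right)\right) = 2058 + \left(35 - 72\right) = 2058 - 37 = 2021$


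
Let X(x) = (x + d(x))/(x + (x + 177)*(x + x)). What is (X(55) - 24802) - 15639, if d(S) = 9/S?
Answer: -56885318591/1406625 ≈ -40441.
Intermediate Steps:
X(x) = (x + 9/x)/(x + 2*x*(177 + x)) (X(x) = (x + 9/x)/(x + (x + 177)*(x + x)) = (x + 9/x)/(x + (177 + x)*(2*x)) = (x + 9/x)/(x + 2*x*(177 + x)))
(X(55) - 24802) - 15639 = ((9 + 55²)/(55²*(355 + 2*55)) - 24802) - 15639 = ((9 + 3025)/(3025*(355 + 110)) - 24802) - 15639 = ((1/3025)*3034/465 - 24802) - 15639 = ((1/3025)*(1/465)*3034 - 24802) - 15639 = (3034/1406625 - 24802) - 15639 = -34887110216/1406625 - 15639 = -56885318591/1406625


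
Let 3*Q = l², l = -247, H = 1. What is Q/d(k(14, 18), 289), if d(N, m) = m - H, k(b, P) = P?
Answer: 61009/864 ≈ 70.612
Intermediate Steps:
d(N, m) = -1 + m (d(N, m) = m - 1*1 = m - 1 = -1 + m)
Q = 61009/3 (Q = (⅓)*(-247)² = (⅓)*61009 = 61009/3 ≈ 20336.)
Q/d(k(14, 18), 289) = 61009/(3*(-1 + 289)) = (61009/3)/288 = (61009/3)*(1/288) = 61009/864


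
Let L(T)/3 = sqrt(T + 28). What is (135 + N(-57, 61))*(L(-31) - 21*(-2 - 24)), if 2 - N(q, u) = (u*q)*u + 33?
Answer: 115861746 + 636603*I*sqrt(3) ≈ 1.1586e+8 + 1.1026e+6*I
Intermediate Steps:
L(T) = 3*sqrt(28 + T) (L(T) = 3*sqrt(T + 28) = 3*sqrt(28 + T))
N(q, u) = -31 - q*u**2 (N(q, u) = 2 - ((u*q)*u + 33) = 2 - ((q*u)*u + 33) = 2 - (q*u**2 + 33) = 2 - (33 + q*u**2) = 2 + (-33 - q*u**2) = -31 - q*u**2)
(135 + N(-57, 61))*(L(-31) - 21*(-2 - 24)) = (135 + (-31 - 1*(-57)*61**2))*(3*sqrt(28 - 31) - 21*(-2 - 24)) = (135 + (-31 - 1*(-57)*3721))*(3*sqrt(-3) - 21*(-26)) = (135 + (-31 + 212097))*(3*(I*sqrt(3)) + 546) = (135 + 212066)*(3*I*sqrt(3) + 546) = 212201*(546 + 3*I*sqrt(3)) = 115861746 + 636603*I*sqrt(3)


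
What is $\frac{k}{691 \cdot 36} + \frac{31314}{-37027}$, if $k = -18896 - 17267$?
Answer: $- \frac{2117974465}{921083652} \approx -2.2994$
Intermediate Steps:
$k = -36163$
$\frac{k}{691 \cdot 36} + \frac{31314}{-37027} = - \frac{36163}{691 \cdot 36} + \frac{31314}{-37027} = - \frac{36163}{24876} + 31314 \left(- \frac{1}{37027}\right) = \left(-36163\right) \frac{1}{24876} - \frac{31314}{37027} = - \frac{36163}{24876} - \frac{31314}{37027} = - \frac{2117974465}{921083652}$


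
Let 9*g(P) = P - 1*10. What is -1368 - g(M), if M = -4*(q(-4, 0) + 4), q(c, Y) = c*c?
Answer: -1358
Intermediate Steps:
q(c, Y) = c²
M = -80 (M = -4*((-4)² + 4) = -4*(16 + 4) = -4*20 = -80)
g(P) = -10/9 + P/9 (g(P) = (P - 1*10)/9 = (P - 10)/9 = (-10 + P)/9 = -10/9 + P/9)
-1368 - g(M) = -1368 - (-10/9 + (⅑)*(-80)) = -1368 - (-10/9 - 80/9) = -1368 - 1*(-10) = -1368 + 10 = -1358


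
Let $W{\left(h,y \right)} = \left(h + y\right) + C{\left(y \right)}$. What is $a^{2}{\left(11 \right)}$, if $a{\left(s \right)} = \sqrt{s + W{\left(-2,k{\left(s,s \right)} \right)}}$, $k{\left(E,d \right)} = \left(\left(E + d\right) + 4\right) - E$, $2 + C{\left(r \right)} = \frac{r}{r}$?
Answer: $23$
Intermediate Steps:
$C{\left(r \right)} = -1$ ($C{\left(r \right)} = -2 + \frac{r}{r} = -2 + 1 = -1$)
$k{\left(E,d \right)} = 4 + d$ ($k{\left(E,d \right)} = \left(4 + E + d\right) - E = 4 + d$)
$W{\left(h,y \right)} = -1 + h + y$ ($W{\left(h,y \right)} = \left(h + y\right) - 1 = -1 + h + y$)
$a{\left(s \right)} = \sqrt{1 + 2 s}$ ($a{\left(s \right)} = \sqrt{s - \left(-1 - s\right)} = \sqrt{s + \left(1 + s\right)} = \sqrt{1 + 2 s}$)
$a^{2}{\left(11 \right)} = \left(\sqrt{1 + 2 \cdot 11}\right)^{2} = \left(\sqrt{1 + 22}\right)^{2} = \left(\sqrt{23}\right)^{2} = 23$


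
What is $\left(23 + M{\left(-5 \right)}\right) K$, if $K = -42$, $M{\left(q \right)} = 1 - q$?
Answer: $-1218$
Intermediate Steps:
$\left(23 + M{\left(-5 \right)}\right) K = \left(23 + \left(1 - -5\right)\right) \left(-42\right) = \left(23 + \left(1 + 5\right)\right) \left(-42\right) = \left(23 + 6\right) \left(-42\right) = 29 \left(-42\right) = -1218$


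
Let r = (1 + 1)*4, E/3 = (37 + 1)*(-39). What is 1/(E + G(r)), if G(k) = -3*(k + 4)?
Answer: -1/4482 ≈ -0.00022311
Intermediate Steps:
E = -4446 (E = 3*((37 + 1)*(-39)) = 3*(38*(-39)) = 3*(-1482) = -4446)
r = 8 (r = 2*4 = 8)
G(k) = -12 - 3*k (G(k) = -3*(4 + k) = -12 - 3*k)
1/(E + G(r)) = 1/(-4446 + (-12 - 3*8)) = 1/(-4446 + (-12 - 24)) = 1/(-4446 - 36) = 1/(-4482) = -1/4482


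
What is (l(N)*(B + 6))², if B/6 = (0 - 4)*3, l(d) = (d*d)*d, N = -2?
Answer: 278784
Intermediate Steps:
l(d) = d³ (l(d) = d²*d = d³)
B = -72 (B = 6*((0 - 4)*3) = 6*(-4*3) = 6*(-12) = -72)
(l(N)*(B + 6))² = ((-2)³*(-72 + 6))² = (-8*(-66))² = 528² = 278784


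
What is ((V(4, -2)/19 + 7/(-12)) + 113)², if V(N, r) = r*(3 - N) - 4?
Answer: 655718449/51984 ≈ 12614.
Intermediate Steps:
V(N, r) = -4 + r*(3 - N)
((V(4, -2)/19 + 7/(-12)) + 113)² = (((-4 + 3*(-2) - 1*4*(-2))/19 + 7/(-12)) + 113)² = (((-4 - 6 + 8)*(1/19) + 7*(-1/12)) + 113)² = ((-2*1/19 - 7/12) + 113)² = ((-2/19 - 7/12) + 113)² = (-157/228 + 113)² = (25607/228)² = 655718449/51984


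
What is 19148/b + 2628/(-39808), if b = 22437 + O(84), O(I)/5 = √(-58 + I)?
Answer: 3944868987969/5010019110688 - 95740*√26/503418319 ≈ 0.78643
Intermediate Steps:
O(I) = 5*√(-58 + I)
b = 22437 + 5*√26 (b = 22437 + 5*√(-58 + 84) = 22437 + 5*√26 ≈ 22463.)
19148/b + 2628/(-39808) = 19148/(22437 + 5*√26) + 2628/(-39808) = 19148/(22437 + 5*√26) + 2628*(-1/39808) = 19148/(22437 + 5*√26) - 657/9952 = -657/9952 + 19148/(22437 + 5*√26)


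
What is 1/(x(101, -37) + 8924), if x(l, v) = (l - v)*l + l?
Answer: 1/22963 ≈ 4.3548e-5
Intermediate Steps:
x(l, v) = l + l*(l - v) (x(l, v) = l*(l - v) + l = l + l*(l - v))
1/(x(101, -37) + 8924) = 1/(101*(1 + 101 - 1*(-37)) + 8924) = 1/(101*(1 + 101 + 37) + 8924) = 1/(101*139 + 8924) = 1/(14039 + 8924) = 1/22963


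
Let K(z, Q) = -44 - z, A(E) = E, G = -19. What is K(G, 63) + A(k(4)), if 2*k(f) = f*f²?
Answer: 7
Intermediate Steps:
k(f) = f³/2 (k(f) = (f*f²)/2 = f³/2)
K(G, 63) + A(k(4)) = (-44 - 1*(-19)) + (½)*4³ = (-44 + 19) + (½)*64 = -25 + 32 = 7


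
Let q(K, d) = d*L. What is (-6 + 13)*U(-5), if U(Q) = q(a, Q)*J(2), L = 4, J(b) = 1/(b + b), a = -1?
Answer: -35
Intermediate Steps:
J(b) = 1/(2*b)
q(K, d) = 4*d (q(K, d) = d*4 = 4*d)
U(Q) = Q (U(Q) = (4*Q)*((½)/2) = (4*Q)*((½)*(½)) = (4*Q)*(¼) = Q)
(-6 + 13)*U(-5) = (-6 + 13)*(-5) = 7*(-5) = -35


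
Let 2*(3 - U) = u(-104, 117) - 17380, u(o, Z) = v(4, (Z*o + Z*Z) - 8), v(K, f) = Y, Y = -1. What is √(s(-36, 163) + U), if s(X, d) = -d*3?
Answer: √32818/2 ≈ 90.579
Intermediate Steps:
v(K, f) = -1
u(o, Z) = -1
s(X, d) = -3*d
U = 17387/2 (U = 3 - (-1 - 17380)/2 = 3 - ½*(-17381) = 3 + 17381/2 = 17387/2 ≈ 8693.5)
√(s(-36, 163) + U) = √(-3*163 + 17387/2) = √(-489 + 17387/2) = √(16409/2) = √32818/2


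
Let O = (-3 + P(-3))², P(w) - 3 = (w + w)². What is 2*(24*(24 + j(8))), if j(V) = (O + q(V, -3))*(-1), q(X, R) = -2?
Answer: -60960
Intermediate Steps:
P(w) = 3 + 4*w² (P(w) = 3 + (w + w)² = 3 + (2*w)² = 3 + 4*w²)
O = 1296 (O = (-3 + (3 + 4*(-3)²))² = (-3 + (3 + 4*9))² = (-3 + (3 + 36))² = (-3 + 39)² = 36² = 1296)
j(V) = -1294 (j(V) = (1296 - 2)*(-1) = 1294*(-1) = -1294)
2*(24*(24 + j(8))) = 2*(24*(24 - 1294)) = 2*(24*(-1270)) = 2*(-30480) = -60960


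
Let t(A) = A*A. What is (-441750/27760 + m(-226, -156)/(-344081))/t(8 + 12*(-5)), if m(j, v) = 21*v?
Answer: -15190683999/2582776586624 ≈ -0.0058815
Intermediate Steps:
t(A) = A²
(-441750/27760 + m(-226, -156)/(-344081))/t(8 + 12*(-5)) = (-441750/27760 + (21*(-156))/(-344081))/((8 + 12*(-5))²) = (-441750*1/27760 - 3276*(-1/344081))/((8 - 60)²) = (-44175/2776 + 3276/344081)/((-52)²) = -15190683999/955168856/2704 = -15190683999/955168856*1/2704 = -15190683999/2582776586624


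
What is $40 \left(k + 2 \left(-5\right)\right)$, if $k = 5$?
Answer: $-200$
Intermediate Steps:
$40 \left(k + 2 \left(-5\right)\right) = 40 \left(5 + 2 \left(-5\right)\right) = 40 \left(5 - 10\right) = 40 \left(-5\right) = -200$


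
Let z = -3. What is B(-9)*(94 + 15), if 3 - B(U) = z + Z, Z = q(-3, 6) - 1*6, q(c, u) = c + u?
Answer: 981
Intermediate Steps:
Z = -3 (Z = (-3 + 6) - 1*6 = 3 - 6 = -3)
B(U) = 9 (B(U) = 3 - (-3 - 3) = 3 - 1*(-6) = 3 + 6 = 9)
B(-9)*(94 + 15) = 9*(94 + 15) = 9*109 = 981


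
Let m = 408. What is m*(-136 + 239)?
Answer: 42024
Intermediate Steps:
m*(-136 + 239) = 408*(-136 + 239) = 408*103 = 42024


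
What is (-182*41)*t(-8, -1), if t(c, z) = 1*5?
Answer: -37310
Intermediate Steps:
t(c, z) = 5
(-182*41)*t(-8, -1) = -182*41*5 = -7462*5 = -37310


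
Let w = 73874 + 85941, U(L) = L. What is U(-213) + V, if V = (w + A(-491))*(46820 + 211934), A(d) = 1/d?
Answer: 20304209957073/491 ≈ 4.1353e+10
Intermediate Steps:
w = 159815
V = 20304210061656/491 (V = (159815 + 1/(-491))*(46820 + 211934) = (159815 - 1/491)*258754 = (78469164/491)*258754 = 20304210061656/491 ≈ 4.1353e+10)
U(-213) + V = -213 + 20304210061656/491 = 20304209957073/491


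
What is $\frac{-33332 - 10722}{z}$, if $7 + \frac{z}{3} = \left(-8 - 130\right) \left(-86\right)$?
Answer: $- \frac{44054}{35583} \approx -1.2381$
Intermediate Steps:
$z = 35583$ ($z = -21 + 3 \left(-8 - 130\right) \left(-86\right) = -21 + 3 \left(\left(-138\right) \left(-86\right)\right) = -21 + 3 \cdot 11868 = -21 + 35604 = 35583$)
$\frac{-33332 - 10722}{z} = \frac{-33332 - 10722}{35583} = \left(-33332 - 10722\right) \frac{1}{35583} = \left(-44054\right) \frac{1}{35583} = - \frac{44054}{35583}$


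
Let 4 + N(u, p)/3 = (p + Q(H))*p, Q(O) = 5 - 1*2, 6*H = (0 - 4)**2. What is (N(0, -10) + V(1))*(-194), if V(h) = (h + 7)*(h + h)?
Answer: -41516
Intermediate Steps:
H = 8/3 (H = (0 - 4)**2/6 = (1/6)*(-4)**2 = (1/6)*16 = 8/3 ≈ 2.6667)
Q(O) = 3 (Q(O) = 5 - 2 = 3)
N(u, p) = -12 + 3*p*(3 + p) (N(u, p) = -12 + 3*((p + 3)*p) = -12 + 3*((3 + p)*p) = -12 + 3*(p*(3 + p)) = -12 + 3*p*(3 + p))
V(h) = 2*h*(7 + h) (V(h) = (7 + h)*(2*h) = 2*h*(7 + h))
(N(0, -10) + V(1))*(-194) = ((-12 + 3*(-10)**2 + 9*(-10)) + 2*1*(7 + 1))*(-194) = ((-12 + 3*100 - 90) + 2*1*8)*(-194) = ((-12 + 300 - 90) + 16)*(-194) = (198 + 16)*(-194) = 214*(-194) = -41516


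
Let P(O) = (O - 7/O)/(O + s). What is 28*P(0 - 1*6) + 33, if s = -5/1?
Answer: 1495/33 ≈ 45.303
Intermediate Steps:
s = -5 (s = -5*1 = -5)
P(O) = (O - 7/O)/(-5 + O) (P(O) = (O - 7/O)/(O - 5) = (O - 7/O)/(-5 + O))
28*P(0 - 1*6) + 33 = 28*((-7 + (0 - 1*6)²)/((0 - 1*6)*(-5 + (0 - 1*6)))) + 33 = 28*((-7 + (0 - 6)²)/((0 - 6)*(-5 + (0 - 6)))) + 33 = 28*((-7 + (-6)²)/((-6)*(-5 - 6))) + 33 = 28*(-⅙*(-7 + 36)/(-11)) + 33 = 28*(-⅙*(-1/11)*29) + 33 = 28*(29/66) + 33 = 406/33 + 33 = 1495/33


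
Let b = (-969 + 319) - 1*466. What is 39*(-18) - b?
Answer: 414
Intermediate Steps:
b = -1116 (b = -650 - 466 = -1116)
39*(-18) - b = 39*(-18) - 1*(-1116) = -702 + 1116 = 414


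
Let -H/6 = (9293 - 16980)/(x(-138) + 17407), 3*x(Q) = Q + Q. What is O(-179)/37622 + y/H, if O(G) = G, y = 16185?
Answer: 878608686351/144600157 ≈ 6076.1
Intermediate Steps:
x(Q) = 2*Q/3 (x(Q) = (Q + Q)/3 = (2*Q)/3 = 2*Q/3)
H = 46122/17315 (H = -6*(9293 - 16980)/((2/3)*(-138) + 17407) = -(-46122)/(-92 + 17407) = -(-46122)/17315 = -6*(-7687/17315) = 46122/17315 ≈ 2.6637)
O(-179)/37622 + y/H = -179/37622 + 16185/(46122/17315) = -179*1/37622 + 16185*(17315/46122) = -179/37622 + 93414425/15374 = 878608686351/144600157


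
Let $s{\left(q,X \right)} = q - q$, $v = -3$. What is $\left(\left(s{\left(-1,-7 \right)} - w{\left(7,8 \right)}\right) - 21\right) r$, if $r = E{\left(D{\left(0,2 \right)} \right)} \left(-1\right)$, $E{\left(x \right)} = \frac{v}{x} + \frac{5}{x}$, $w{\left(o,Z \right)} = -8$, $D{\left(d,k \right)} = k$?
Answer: $13$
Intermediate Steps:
$s{\left(q,X \right)} = 0$
$E{\left(x \right)} = \frac{2}{x}$ ($E{\left(x \right)} = - \frac{3}{x} + \frac{5}{x} = \frac{2}{x}$)
$r = -1$ ($r = \frac{2}{2} \left(-1\right) = 2 \cdot \frac{1}{2} \left(-1\right) = 1 \left(-1\right) = -1$)
$\left(\left(s{\left(-1,-7 \right)} - w{\left(7,8 \right)}\right) - 21\right) r = \left(\left(0 - -8\right) - 21\right) \left(-1\right) = \left(\left(0 + 8\right) - 21\right) \left(-1\right) = \left(8 - 21\right) \left(-1\right) = \left(-13\right) \left(-1\right) = 13$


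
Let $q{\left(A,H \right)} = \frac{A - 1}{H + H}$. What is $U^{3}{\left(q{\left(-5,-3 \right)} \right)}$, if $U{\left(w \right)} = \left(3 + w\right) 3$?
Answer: $1728$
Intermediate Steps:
$q{\left(A,H \right)} = \frac{-1 + A}{2 H}$
$U{\left(w \right)} = 9 + 3 w$
$U^{3}{\left(q{\left(-5,-3 \right)} \right)} = \left(9 + 3 \frac{-1 - 5}{2 \left(-3\right)}\right)^{3} = \left(9 + 3 \cdot \frac{1}{2} \left(- \frac{1}{3}\right) \left(-6\right)\right)^{3} = \left(9 + 3 \cdot 1\right)^{3} = \left(9 + 3\right)^{3} = 12^{3} = 1728$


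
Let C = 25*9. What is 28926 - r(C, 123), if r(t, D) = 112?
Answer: 28814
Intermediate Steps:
C = 225
28926 - r(C, 123) = 28926 - 1*112 = 28926 - 112 = 28814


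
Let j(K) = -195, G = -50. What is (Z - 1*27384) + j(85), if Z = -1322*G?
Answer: 38521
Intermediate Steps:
Z = 66100 (Z = -1322*(-50) = 66100)
(Z - 1*27384) + j(85) = (66100 - 1*27384) - 195 = (66100 - 27384) - 195 = 38716 - 195 = 38521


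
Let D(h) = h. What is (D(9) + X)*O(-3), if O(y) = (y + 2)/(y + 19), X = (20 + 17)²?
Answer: -689/8 ≈ -86.125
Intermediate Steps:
X = 1369 (X = 37² = 1369)
O(y) = (2 + y)/(19 + y)
(D(9) + X)*O(-3) = (9 + 1369)*((2 - 3)/(19 - 3)) = 1378*(-1/16) = -689/8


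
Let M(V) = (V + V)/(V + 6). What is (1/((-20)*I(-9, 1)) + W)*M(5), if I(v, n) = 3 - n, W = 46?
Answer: 1839/44 ≈ 41.795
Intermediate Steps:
M(V) = 2*V/(6 + V) (M(V) = (2*V)/(6 + V) = 2*V/(6 + V))
(1/((-20)*I(-9, 1)) + W)*M(5) = (1/((-20)*(3 - 1*1)) + 46)*(2*5/(6 + 5)) = (-1/(20*(3 - 1)) + 46)*(2*5/11) = (-1/20/2 + 46)*(2*5*(1/11)) = (-1/20*½ + 46)*(10/11) = (-1/40 + 46)*(10/11) = (1839/40)*(10/11) = 1839/44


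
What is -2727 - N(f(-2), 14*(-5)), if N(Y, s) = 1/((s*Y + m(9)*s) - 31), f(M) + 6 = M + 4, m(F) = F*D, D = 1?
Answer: -1038986/381 ≈ -2727.0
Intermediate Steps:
m(F) = F (m(F) = F*1 = F)
f(M) = -2 + M (f(M) = -6 + (M + 4) = -6 + (4 + M) = -2 + M)
N(Y, s) = 1/(-31 + 9*s + Y*s) (N(Y, s) = 1/((s*Y + 9*s) - 31) = 1/((Y*s + 9*s) - 31) = 1/((9*s + Y*s) - 31) = 1/(-31 + 9*s + Y*s))
-2727 - N(f(-2), 14*(-5)) = -2727 - 1/(-31 + 9*(14*(-5)) + (-2 - 2)*(14*(-5))) = -2727 - 1/(-31 + 9*(-70) - 4*(-70)) = -2727 - 1/(-31 - 630 + 280) = -2727 - 1/(-381) = -2727 - 1*(-1/381) = -2727 + 1/381 = -1038986/381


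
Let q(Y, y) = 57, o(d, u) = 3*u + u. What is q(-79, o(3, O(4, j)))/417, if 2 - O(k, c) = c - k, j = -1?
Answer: 19/139 ≈ 0.13669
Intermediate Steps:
O(k, c) = 2 + k - c (O(k, c) = 2 - (c - k) = 2 + (k - c) = 2 + k - c)
o(d, u) = 4*u
q(-79, o(3, O(4, j)))/417 = 57/417 = 57*(1/417) = 19/139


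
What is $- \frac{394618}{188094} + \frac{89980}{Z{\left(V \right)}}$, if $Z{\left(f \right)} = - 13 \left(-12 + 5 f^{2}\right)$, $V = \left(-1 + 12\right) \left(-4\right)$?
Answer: $- \frac{8315233354}{2955050787} \approx -2.8139$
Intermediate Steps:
$V = -44$ ($V = 11 \left(-4\right) = -44$)
$Z{\left(f \right)} = 156 - 65 f^{2}$
$- \frac{394618}{188094} + \frac{89980}{Z{\left(V \right)}} = - \frac{394618}{188094} + \frac{89980}{156 - 65 \left(-44\right)^{2}} = \left(-394618\right) \frac{1}{188094} + \frac{89980}{156 - 125840} = - \frac{197309}{94047} + \frac{89980}{156 - 125840} = - \frac{197309}{94047} + \frac{89980}{-125684} = - \frac{197309}{94047} + 89980 \left(- \frac{1}{125684}\right) = - \frac{197309}{94047} - \frac{22495}{31421} = - \frac{8315233354}{2955050787}$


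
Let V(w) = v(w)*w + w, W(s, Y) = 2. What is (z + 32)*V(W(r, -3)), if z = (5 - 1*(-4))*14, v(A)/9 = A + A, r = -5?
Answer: 11692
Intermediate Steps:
v(A) = 18*A (v(A) = 9*(A + A) = 9*(2*A) = 18*A)
V(w) = w + 18*w² (V(w) = (18*w)*w + w = 18*w² + w = w + 18*w²)
z = 126 (z = (5 + 4)*14 = 9*14 = 126)
(z + 32)*V(W(r, -3)) = (126 + 32)*(2*(1 + 18*2)) = 158*(2*(1 + 36)) = 158*(2*37) = 158*74 = 11692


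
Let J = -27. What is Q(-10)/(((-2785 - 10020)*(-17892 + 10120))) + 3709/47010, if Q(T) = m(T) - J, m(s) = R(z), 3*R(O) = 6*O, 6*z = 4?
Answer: 12304090603/155948560820 ≈ 0.078898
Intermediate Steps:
z = ⅔ (z = (⅙)*4 = ⅔ ≈ 0.66667)
R(O) = 2*O (R(O) = (6*O)/3 = 2*O)
m(s) = 4/3 (m(s) = 2*(⅔) = 4/3)
Q(T) = 85/3 (Q(T) = 4/3 - 1*(-27) = 4/3 + 27 = 85/3)
Q(-10)/(((-2785 - 10020)*(-17892 + 10120))) + 3709/47010 = 85/(3*(((-2785 - 10020)*(-17892 + 10120)))) + 3709/47010 = 85/(3*((-12805*(-7772)))) + 3709*(1/47010) = (85/3)/99520460 + 3709/47010 = (85/3)*(1/99520460) + 3709/47010 = 17/59712276 + 3709/47010 = 12304090603/155948560820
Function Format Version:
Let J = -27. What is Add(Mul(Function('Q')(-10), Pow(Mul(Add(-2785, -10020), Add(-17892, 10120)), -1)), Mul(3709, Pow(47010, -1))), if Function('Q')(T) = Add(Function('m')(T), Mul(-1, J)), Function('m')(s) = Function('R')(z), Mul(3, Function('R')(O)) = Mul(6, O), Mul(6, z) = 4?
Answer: Rational(12304090603, 155948560820) ≈ 0.078898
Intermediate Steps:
z = Rational(2, 3) (z = Mul(Rational(1, 6), 4) = Rational(2, 3) ≈ 0.66667)
Function('R')(O) = Mul(2, O) (Function('R')(O) = Mul(Rational(1, 3), Mul(6, O)) = Mul(2, O))
Function('m')(s) = Rational(4, 3) (Function('m')(s) = Mul(2, Rational(2, 3)) = Rational(4, 3))
Function('Q')(T) = Rational(85, 3) (Function('Q')(T) = Add(Rational(4, 3), Mul(-1, -27)) = Add(Rational(4, 3), 27) = Rational(85, 3))
Add(Mul(Function('Q')(-10), Pow(Mul(Add(-2785, -10020), Add(-17892, 10120)), -1)), Mul(3709, Pow(47010, -1))) = Add(Mul(Rational(85, 3), Pow(Mul(Add(-2785, -10020), Add(-17892, 10120)), -1)), Mul(3709, Pow(47010, -1))) = Add(Mul(Rational(85, 3), Pow(Mul(-12805, -7772), -1)), Mul(3709, Rational(1, 47010))) = Add(Mul(Rational(85, 3), Pow(99520460, -1)), Rational(3709, 47010)) = Add(Mul(Rational(85, 3), Rational(1, 99520460)), Rational(3709, 47010)) = Add(Rational(17, 59712276), Rational(3709, 47010)) = Rational(12304090603, 155948560820)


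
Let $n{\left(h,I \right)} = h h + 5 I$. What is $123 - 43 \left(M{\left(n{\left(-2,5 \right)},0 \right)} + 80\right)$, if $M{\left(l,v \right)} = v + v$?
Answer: $-3317$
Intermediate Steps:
$n{\left(h,I \right)} = h^{2} + 5 I$
$M{\left(l,v \right)} = 2 v$
$123 - 43 \left(M{\left(n{\left(-2,5 \right)},0 \right)} + 80\right) = 123 - 43 \left(2 \cdot 0 + 80\right) = 123 - 43 \left(0 + 80\right) = 123 - 3440 = -3317$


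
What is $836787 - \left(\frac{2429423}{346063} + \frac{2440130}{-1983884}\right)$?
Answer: $\frac{41035084013980133}{49039203478} \approx 8.3678 \cdot 10^{5}$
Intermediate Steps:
$836787 - \left(\frac{2429423}{346063} + \frac{2440130}{-1983884}\right) = 836787 - \left(2429423 \cdot \frac{1}{346063} + 2440130 \left(- \frac{1}{1983884}\right)\right) = 836787 - \left(\frac{2429423}{346063} - \frac{174295}{141706}\right) = 836787 - \frac{283946765053}{49039203478} = \frac{41035084013980133}{49039203478}$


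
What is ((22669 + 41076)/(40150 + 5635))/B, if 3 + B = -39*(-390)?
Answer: 12749/139250499 ≈ 9.1554e-5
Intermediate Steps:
B = 15207 (B = -3 - 39*(-390) = -3 + 15210 = 15207)
((22669 + 41076)/(40150 + 5635))/B = ((22669 + 41076)/(40150 + 5635))/15207 = (63745/45785)*(1/15207) = (63745*(1/45785))*(1/15207) = (12749/9157)*(1/15207) = 12749/139250499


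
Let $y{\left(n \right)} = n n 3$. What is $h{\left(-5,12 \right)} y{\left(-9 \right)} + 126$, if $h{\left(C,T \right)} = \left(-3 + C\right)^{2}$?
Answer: $15678$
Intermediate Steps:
$y{\left(n \right)} = 3 n^{2}$ ($y{\left(n \right)} = n^{2} \cdot 3 = 3 n^{2}$)
$h{\left(-5,12 \right)} y{\left(-9 \right)} + 126 = \left(-3 - 5\right)^{2} \cdot 3 \left(-9\right)^{2} + 126 = \left(-8\right)^{2} \cdot 3 \cdot 81 + 126 = 64 \cdot 243 + 126 = 15552 + 126 = 15678$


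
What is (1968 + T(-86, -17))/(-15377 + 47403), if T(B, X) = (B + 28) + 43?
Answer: 1953/32026 ≈ 0.060982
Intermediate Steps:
T(B, X) = 71 + B (T(B, X) = (28 + B) + 43 = 71 + B)
(1968 + T(-86, -17))/(-15377 + 47403) = (1968 + (71 - 86))/(-15377 + 47403) = (1968 - 15)/32026 = 1953*(1/32026) = 1953/32026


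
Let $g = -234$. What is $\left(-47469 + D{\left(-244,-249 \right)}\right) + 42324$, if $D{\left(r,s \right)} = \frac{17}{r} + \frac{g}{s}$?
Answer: $- \frac{104178919}{20252} \approx -5144.1$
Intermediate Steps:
$D{\left(r,s \right)} = - \frac{234}{s} + \frac{17}{r}$ ($D{\left(r,s \right)} = \frac{17}{r} - \frac{234}{s} = - \frac{234}{s} + \frac{17}{r}$)
$\left(-47469 + D{\left(-244,-249 \right)}\right) + 42324 = \left(-47469 + \left(- \frac{234}{-249} + \frac{17}{-244}\right)\right) + 42324 = \left(-47469 + \left(\left(-234\right) \left(- \frac{1}{249}\right) + 17 \left(- \frac{1}{244}\right)\right)\right) + 42324 = \left(-47469 + \left(\frac{78}{83} - \frac{17}{244}\right)\right) + 42324 = \left(-47469 + \frac{17621}{20252}\right) + 42324 = - \frac{961324567}{20252} + 42324 = - \frac{104178919}{20252}$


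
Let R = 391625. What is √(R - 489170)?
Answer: I*√97545 ≈ 312.32*I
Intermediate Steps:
√(R - 489170) = √(391625 - 489170) = √(-97545) = I*√97545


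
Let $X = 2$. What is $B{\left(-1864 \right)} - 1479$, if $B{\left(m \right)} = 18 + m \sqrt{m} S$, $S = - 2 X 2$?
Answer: $-1461 + 29824 i \sqrt{466} \approx -1461.0 + 6.4381 \cdot 10^{5} i$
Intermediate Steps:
$S = -8$ ($S = \left(-2\right) 2 \cdot 2 = \left(-4\right) 2 = -8$)
$B{\left(m \right)} = 18 - 8 m^{\frac{3}{2}}$ ($B{\left(m \right)} = 18 + m \sqrt{m} \left(-8\right) = 18 + m^{\frac{3}{2}} \left(-8\right) = 18 - 8 m^{\frac{3}{2}}$)
$B{\left(-1864 \right)} - 1479 = \left(18 - 8 \left(-1864\right)^{\frac{3}{2}}\right) - 1479 = \left(18 - 8 \left(- 3728 i \sqrt{466}\right)\right) - 1479 = \left(18 + 29824 i \sqrt{466}\right) - 1479 = -1461 + 29824 i \sqrt{466}$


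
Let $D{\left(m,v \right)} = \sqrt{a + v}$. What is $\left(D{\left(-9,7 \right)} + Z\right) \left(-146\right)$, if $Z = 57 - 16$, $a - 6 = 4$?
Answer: $-5986 - 146 \sqrt{17} \approx -6588.0$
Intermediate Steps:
$a = 10$ ($a = 6 + 4 = 10$)
$D{\left(m,v \right)} = \sqrt{10 + v}$
$Z = 41$ ($Z = 57 - 16 = 41$)
$\left(D{\left(-9,7 \right)} + Z\right) \left(-146\right) = \left(\sqrt{10 + 7} + 41\right) \left(-146\right) = \left(\sqrt{17} + 41\right) \left(-146\right) = \left(41 + \sqrt{17}\right) \left(-146\right) = -5986 - 146 \sqrt{17}$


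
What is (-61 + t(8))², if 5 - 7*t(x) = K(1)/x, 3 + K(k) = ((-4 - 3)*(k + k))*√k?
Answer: 11282881/3136 ≈ 3597.9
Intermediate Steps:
K(k) = -3 - 14*k^(3/2) (K(k) = -3 + ((-4 - 3)*(k + k))*√k = -3 + (-14*k)*√k = -3 - 14*k^(3/2))
t(x) = 5/7 + 17/(7*x) (t(x) = 5/7 - (-3 - 14*1^(3/2))/(7*x) = 5/7 - (-3 - 14*1)/(7*x) = 5/7 - (-3 - 14)/(7*x) = 5/7 - (-17)/(7*x) = 5/7 + 17/(7*x))
(-61 + t(8))² = (-61 + (⅐)*(17 + 5*8)/8)² = (-61 + (⅐)*(⅛)*(17 + 40))² = (-61 + (⅐)*(⅛)*57)² = (-61 + 57/56)² = (-3359/56)² = 11282881/3136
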